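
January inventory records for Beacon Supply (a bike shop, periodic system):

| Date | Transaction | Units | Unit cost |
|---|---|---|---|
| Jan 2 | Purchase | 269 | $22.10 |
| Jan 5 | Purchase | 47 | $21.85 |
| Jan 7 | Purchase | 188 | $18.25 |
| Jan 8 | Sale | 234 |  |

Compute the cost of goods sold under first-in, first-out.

COGS = $5,171.40

Jan 8, 234 sold [FIFO — oldest first]: 234 @ $22.10 = $5,171.40
Ending inventory: 35 @ $22.10 + 47 @ $21.85 + 188 @ $18.25 = $5,231.45
Check: goods available $10,402.85 = COGS $5,171.40 + ending $5,231.45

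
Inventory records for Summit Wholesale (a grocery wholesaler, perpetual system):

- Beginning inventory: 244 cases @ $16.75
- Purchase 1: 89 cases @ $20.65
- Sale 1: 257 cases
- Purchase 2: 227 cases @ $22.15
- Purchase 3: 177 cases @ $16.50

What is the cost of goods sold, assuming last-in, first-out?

Sale 1 (257) [LIFO — newest first]: 89 @ $20.65 + 168 @ $16.75 = $4,651.85
Ending inventory: 76 @ $16.75 + 227 @ $22.15 + 177 @ $16.50 = $9,221.55

COGS = $4,651.85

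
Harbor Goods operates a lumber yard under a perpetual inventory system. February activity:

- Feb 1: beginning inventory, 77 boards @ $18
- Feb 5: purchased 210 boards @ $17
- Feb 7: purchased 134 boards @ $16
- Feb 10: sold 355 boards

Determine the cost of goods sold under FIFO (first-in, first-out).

COGS = $6,044

Feb 10, 355 sold [FIFO — oldest first]: 77 @ $18 + 210 @ $17 + 68 @ $16 = $6,044
Ending inventory: 66 @ $16 = $1,056
Check: goods available $7,100 = COGS $6,044 + ending $1,056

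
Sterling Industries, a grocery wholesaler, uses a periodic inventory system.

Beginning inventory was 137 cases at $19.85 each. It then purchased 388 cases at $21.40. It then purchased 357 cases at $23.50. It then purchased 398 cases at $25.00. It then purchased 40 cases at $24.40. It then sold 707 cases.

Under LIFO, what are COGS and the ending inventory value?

COGS = $17,247.50; ending inventory = $13,090.65

Sale 1 (707) [LIFO — newest first]: 40 @ $24.40 + 398 @ $25.00 + 269 @ $23.50 = $17,247.50
Ending inventory: 137 @ $19.85 + 388 @ $21.40 + 88 @ $23.50 = $13,090.65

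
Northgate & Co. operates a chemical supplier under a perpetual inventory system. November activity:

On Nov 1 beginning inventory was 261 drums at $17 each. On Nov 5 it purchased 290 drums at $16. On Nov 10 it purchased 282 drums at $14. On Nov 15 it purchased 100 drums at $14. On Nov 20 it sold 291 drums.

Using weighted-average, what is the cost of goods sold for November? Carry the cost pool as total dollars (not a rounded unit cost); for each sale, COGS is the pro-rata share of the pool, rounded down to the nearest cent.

COGS = $4,499.11

After Nov 1: 261 on hand, pool $4,437.00 (≈ $17.0000 each)
After Nov 5: 551 on hand, pool $9,077.00 (≈ $16.4737 each)
After Nov 10: 833 on hand, pool $13,025.00 (≈ $15.6363 each)
After Nov 15: 933 on hand, pool $14,425.00 (≈ $15.4609 each)
Nov 20, sell 291: 291/933 × $14,425.00 → $4,499.11
Ending inventory (cost pool remaining) = $9,925.89
Check: goods available $14,425.00 = COGS $4,499.11 + ending $9,925.89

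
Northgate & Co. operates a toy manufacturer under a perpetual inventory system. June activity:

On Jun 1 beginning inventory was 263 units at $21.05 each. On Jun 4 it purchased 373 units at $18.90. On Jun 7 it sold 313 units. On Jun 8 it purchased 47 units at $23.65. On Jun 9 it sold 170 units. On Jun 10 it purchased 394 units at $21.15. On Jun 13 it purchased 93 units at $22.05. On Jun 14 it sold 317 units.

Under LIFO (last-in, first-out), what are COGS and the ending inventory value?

Jun 7, 313 sold [LIFO — newest first]: 313 @ $18.90 = $5,915.70
Jun 9, 170 sold [LIFO — newest first]: 47 @ $23.65 + 60 @ $18.90 + 63 @ $21.05 = $3,571.70
Jun 14, 317 sold [LIFO — newest first]: 93 @ $22.05 + 224 @ $21.15 = $6,788.25
Total COGS = $5,915.70 + $3,571.70 + $6,788.25 = $16,275.65
Ending inventory: 200 @ $21.05 + 170 @ $21.15 = $7,805.50

COGS = $16,275.65; ending inventory = $7,805.50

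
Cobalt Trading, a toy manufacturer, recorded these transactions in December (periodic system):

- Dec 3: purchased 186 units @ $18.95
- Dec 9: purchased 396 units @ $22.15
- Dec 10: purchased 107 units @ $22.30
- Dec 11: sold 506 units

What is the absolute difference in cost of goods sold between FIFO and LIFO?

FIFO COGS: 186 @ $18.95 + 320 @ $22.15 = $10,612.70
LIFO COGS: 107 @ $22.30 + 396 @ $22.15 + 3 @ $18.95 = $11,214.35
Difference = |$10,612.70 − $11,214.35| = $601.65

$601.65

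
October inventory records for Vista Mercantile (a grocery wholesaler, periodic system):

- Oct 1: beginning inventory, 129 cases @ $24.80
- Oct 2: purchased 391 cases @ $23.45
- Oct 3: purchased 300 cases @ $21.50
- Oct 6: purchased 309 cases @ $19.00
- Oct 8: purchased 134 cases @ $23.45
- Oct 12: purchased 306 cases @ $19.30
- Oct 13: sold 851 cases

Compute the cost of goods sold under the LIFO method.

COGS = $17,112.10

Oct 13, 851 sold [LIFO — newest first]: 306 @ $19.30 + 134 @ $23.45 + 309 @ $19.00 + 102 @ $21.50 = $17,112.10
Ending inventory: 129 @ $24.80 + 391 @ $23.45 + 198 @ $21.50 = $16,625.15
Check: goods available $33,737.25 = COGS $17,112.10 + ending $16,625.15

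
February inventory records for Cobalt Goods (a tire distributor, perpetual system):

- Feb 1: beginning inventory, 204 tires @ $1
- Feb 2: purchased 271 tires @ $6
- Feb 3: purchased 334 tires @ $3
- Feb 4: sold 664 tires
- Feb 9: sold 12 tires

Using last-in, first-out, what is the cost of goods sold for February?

COGS = $2,699

Feb 4, 664 sold [LIFO — newest first]: 334 @ $3 + 271 @ $6 + 59 @ $1 = $2,687
Feb 9, 12 sold [LIFO — newest first]: 12 @ $1 = $12
Total COGS = $2,687 + $12 = $2,699
Ending inventory: 133 @ $1 = $133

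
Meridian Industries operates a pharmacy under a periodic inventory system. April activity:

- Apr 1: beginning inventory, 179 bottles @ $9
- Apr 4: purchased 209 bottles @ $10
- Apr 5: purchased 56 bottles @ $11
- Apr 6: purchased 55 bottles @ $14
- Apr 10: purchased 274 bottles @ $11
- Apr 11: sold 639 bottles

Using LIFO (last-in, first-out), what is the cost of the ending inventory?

Apr 11, 639 sold [LIFO — newest first]: 274 @ $11 + 55 @ $14 + 56 @ $11 + 209 @ $10 + 45 @ $9 = $6,895
Ending inventory: 134 @ $9 = $1,206

Ending inventory = $1,206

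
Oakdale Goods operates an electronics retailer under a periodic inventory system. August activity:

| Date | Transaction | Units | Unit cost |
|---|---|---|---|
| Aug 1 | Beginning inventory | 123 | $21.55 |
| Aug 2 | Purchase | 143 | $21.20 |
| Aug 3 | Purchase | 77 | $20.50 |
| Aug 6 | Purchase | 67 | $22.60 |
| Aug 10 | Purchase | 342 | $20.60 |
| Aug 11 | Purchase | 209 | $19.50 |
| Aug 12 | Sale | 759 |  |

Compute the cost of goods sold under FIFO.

COGS = $15,956.65

Aug 12, 759 sold [FIFO — oldest first]: 123 @ $21.55 + 143 @ $21.20 + 77 @ $20.50 + 67 @ $22.60 + 342 @ $20.60 + 7 @ $19.50 = $15,956.65
Ending inventory: 202 @ $19.50 = $3,939.00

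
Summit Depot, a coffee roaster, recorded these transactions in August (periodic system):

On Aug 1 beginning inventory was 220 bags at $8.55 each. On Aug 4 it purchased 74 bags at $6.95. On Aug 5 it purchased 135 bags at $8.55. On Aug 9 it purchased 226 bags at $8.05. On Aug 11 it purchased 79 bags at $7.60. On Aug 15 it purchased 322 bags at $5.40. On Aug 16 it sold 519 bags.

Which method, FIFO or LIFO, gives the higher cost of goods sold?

FIFO COGS: 220 @ $8.55 + 74 @ $6.95 + 135 @ $8.55 + 90 @ $8.05 = $4,274.05
LIFO COGS: 322 @ $5.40 + 79 @ $7.60 + 118 @ $8.05 = $3,289.10

FIFO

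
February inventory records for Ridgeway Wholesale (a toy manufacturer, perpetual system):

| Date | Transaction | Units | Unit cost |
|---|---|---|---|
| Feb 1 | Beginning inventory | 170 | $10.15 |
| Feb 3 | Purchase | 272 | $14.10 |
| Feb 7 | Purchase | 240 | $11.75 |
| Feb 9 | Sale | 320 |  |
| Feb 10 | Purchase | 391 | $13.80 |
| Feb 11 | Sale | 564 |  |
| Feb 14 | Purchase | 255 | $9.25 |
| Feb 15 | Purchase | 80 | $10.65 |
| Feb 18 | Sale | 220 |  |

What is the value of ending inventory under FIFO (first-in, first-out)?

Ending inventory = $2,924.00

Feb 9, 320 sold [FIFO — oldest first]: 170 @ $10.15 + 150 @ $14.10 = $3,840.50
Feb 11, 564 sold [FIFO — oldest first]: 122 @ $14.10 + 240 @ $11.75 + 202 @ $13.80 = $7,327.80
Feb 18, 220 sold [FIFO — oldest first]: 189 @ $13.80 + 31 @ $9.25 = $2,894.95
Total COGS = $3,840.50 + $7,327.80 + $2,894.95 = $14,063.25
Ending inventory: 224 @ $9.25 + 80 @ $10.65 = $2,924.00
Check: goods available $16,987.25 = COGS $14,063.25 + ending $2,924.00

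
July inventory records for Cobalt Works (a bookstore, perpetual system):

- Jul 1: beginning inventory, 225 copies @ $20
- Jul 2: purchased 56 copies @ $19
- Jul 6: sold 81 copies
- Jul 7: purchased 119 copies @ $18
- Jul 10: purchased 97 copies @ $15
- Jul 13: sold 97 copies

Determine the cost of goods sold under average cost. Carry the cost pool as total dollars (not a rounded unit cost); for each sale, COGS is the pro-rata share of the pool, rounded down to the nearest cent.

After Jul 1: 225 on hand, pool $4,500.00 (≈ $20.0000 each)
After Jul 2: 281 on hand, pool $5,564.00 (≈ $19.8007 each)
Jul 6, sell 81: 81/281 × $5,564.00 → $1,603.85
After Jul 7: 319 on hand, pool $6,102.15 (≈ $19.1290 each)
After Jul 10: 416 on hand, pool $7,557.15 (≈ $18.1662 each)
Jul 13, sell 97: 97/416 × $7,557.15 → $1,762.12
Total COGS = $1,603.85 + $1,762.12 = $3,365.97
Ending inventory (cost pool remaining) = $5,795.03

COGS = $3,365.97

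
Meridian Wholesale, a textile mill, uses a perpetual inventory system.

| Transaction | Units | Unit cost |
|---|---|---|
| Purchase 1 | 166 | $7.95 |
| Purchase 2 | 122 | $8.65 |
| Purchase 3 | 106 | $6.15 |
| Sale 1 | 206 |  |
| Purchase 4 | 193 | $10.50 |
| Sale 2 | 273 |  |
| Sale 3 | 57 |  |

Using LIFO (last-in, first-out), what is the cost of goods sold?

COGS = $4,647.95

Sale 1 (206) [LIFO — newest first]: 106 @ $6.15 + 100 @ $8.65 = $1,516.90
Sale 2 (273) [LIFO — newest first]: 193 @ $10.50 + 22 @ $8.65 + 58 @ $7.95 = $2,677.90
Sale 3 (57) [LIFO — newest first]: 57 @ $7.95 = $453.15
Total COGS = $1,516.90 + $2,677.90 + $453.15 = $4,647.95
Ending inventory: 51 @ $7.95 = $405.45
Check: goods available $5,053.40 = COGS $4,647.95 + ending $405.45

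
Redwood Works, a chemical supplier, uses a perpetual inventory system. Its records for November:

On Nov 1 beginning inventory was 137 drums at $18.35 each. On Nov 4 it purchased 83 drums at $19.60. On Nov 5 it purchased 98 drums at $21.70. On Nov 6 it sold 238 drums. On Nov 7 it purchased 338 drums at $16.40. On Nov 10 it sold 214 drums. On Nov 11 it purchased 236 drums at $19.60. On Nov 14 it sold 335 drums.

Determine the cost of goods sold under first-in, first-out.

COGS = $14,378.15

Nov 6, 238 sold [FIFO — oldest first]: 137 @ $18.35 + 83 @ $19.60 + 18 @ $21.70 = $4,531.35
Nov 10, 214 sold [FIFO — oldest first]: 80 @ $21.70 + 134 @ $16.40 = $3,933.60
Nov 14, 335 sold [FIFO — oldest first]: 204 @ $16.40 + 131 @ $19.60 = $5,913.20
Total COGS = $4,531.35 + $3,933.60 + $5,913.20 = $14,378.15
Ending inventory: 105 @ $19.60 = $2,058.00
Check: goods available $16,436.15 = COGS $14,378.15 + ending $2,058.00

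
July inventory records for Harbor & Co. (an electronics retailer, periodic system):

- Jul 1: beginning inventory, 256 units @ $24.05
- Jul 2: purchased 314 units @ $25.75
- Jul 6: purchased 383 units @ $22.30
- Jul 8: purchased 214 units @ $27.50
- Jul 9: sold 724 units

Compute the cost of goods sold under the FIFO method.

Jul 9, 724 sold [FIFO — oldest first]: 256 @ $24.05 + 314 @ $25.75 + 154 @ $22.30 = $17,676.50
Ending inventory: 229 @ $22.30 + 214 @ $27.50 = $10,991.70
Check: goods available $28,668.20 = COGS $17,676.50 + ending $10,991.70

COGS = $17,676.50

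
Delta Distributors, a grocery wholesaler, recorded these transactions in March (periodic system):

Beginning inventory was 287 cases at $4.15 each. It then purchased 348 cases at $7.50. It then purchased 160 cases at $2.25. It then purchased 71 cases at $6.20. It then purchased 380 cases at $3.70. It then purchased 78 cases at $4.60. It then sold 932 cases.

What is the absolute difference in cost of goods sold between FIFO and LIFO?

FIFO COGS: 287 @ $4.15 + 348 @ $7.50 + 160 @ $2.25 + 71 @ $6.20 + 66 @ $3.70 = $4,845.45
LIFO COGS: 78 @ $4.60 + 380 @ $3.70 + 71 @ $6.20 + 160 @ $2.25 + 243 @ $7.50 = $4,387.50
Difference = |$4,845.45 − $4,387.50| = $457.95

$457.95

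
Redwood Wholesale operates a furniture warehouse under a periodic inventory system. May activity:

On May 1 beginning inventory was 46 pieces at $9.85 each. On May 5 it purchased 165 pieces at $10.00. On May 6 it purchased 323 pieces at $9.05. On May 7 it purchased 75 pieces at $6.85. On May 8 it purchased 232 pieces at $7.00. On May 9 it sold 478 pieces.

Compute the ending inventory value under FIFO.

Ending inventory = $2,644.55

May 9, 478 sold [FIFO — oldest first]: 46 @ $9.85 + 165 @ $10.00 + 267 @ $9.05 = $4,519.45
Ending inventory: 56 @ $9.05 + 75 @ $6.85 + 232 @ $7.00 = $2,644.55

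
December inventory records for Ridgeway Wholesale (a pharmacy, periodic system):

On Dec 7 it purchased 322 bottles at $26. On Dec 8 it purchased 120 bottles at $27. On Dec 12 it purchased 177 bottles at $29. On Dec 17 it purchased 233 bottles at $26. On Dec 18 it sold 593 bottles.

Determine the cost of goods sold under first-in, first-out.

Dec 18, 593 sold [FIFO — oldest first]: 322 @ $26 + 120 @ $27 + 151 @ $29 = $15,991
Ending inventory: 26 @ $29 + 233 @ $26 = $6,812
Check: goods available $22,803 = COGS $15,991 + ending $6,812

COGS = $15,991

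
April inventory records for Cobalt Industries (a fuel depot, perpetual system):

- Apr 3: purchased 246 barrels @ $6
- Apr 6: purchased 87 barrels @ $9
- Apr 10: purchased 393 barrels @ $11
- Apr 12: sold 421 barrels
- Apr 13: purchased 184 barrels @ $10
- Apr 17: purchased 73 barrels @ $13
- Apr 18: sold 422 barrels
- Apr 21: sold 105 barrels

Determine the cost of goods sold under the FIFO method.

Apr 12, 421 sold [FIFO — oldest first]: 246 @ $6 + 87 @ $9 + 88 @ $11 = $3,227
Apr 18, 422 sold [FIFO — oldest first]: 305 @ $11 + 117 @ $10 = $4,525
Apr 21, 105 sold [FIFO — oldest first]: 67 @ $10 + 38 @ $13 = $1,164
Total COGS = $3,227 + $4,525 + $1,164 = $8,916
Ending inventory: 35 @ $13 = $455

COGS = $8,916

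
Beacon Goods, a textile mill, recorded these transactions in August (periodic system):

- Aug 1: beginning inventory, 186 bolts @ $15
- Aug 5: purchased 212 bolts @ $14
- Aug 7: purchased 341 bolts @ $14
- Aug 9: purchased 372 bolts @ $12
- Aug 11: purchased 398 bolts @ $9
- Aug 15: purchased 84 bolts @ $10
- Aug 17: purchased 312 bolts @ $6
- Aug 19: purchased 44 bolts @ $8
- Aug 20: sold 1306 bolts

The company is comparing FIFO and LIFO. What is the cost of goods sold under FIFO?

FIFO COGS: 186 @ $15 + 212 @ $14 + 341 @ $14 + 372 @ $12 + 195 @ $9 = $16,751
LIFO COGS: 44 @ $8 + 312 @ $6 + 84 @ $10 + 398 @ $9 + 372 @ $12 + 96 @ $14 = $12,454

COGS = $16,751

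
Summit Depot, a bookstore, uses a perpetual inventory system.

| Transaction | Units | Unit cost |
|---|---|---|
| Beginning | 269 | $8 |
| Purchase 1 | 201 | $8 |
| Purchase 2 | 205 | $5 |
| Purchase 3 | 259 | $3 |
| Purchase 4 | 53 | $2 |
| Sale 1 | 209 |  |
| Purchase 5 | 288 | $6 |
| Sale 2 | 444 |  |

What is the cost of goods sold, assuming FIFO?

COGS = $4,675

Sale 1 (209) [FIFO — oldest first]: 209 @ $8 = $1,672
Sale 2 (444) [FIFO — oldest first]: 60 @ $8 + 201 @ $8 + 183 @ $5 = $3,003
Total COGS = $1,672 + $3,003 = $4,675
Ending inventory: 22 @ $5 + 259 @ $3 + 53 @ $2 + 288 @ $6 = $2,721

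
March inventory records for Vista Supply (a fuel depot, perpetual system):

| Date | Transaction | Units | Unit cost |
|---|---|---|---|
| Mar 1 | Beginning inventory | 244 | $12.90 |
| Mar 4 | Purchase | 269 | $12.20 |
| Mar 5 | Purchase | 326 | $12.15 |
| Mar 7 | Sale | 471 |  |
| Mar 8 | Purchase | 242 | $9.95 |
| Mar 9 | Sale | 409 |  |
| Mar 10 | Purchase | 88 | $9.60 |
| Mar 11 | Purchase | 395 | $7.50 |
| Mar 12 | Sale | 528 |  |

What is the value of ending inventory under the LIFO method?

Mar 7, 471 sold [LIFO — newest first]: 326 @ $12.15 + 145 @ $12.20 = $5,729.90
Mar 9, 409 sold [LIFO — newest first]: 242 @ $9.95 + 124 @ $12.20 + 43 @ $12.90 = $4,475.40
Mar 12, 528 sold [LIFO — newest first]: 395 @ $7.50 + 88 @ $9.60 + 45 @ $12.90 = $4,387.80
Total COGS = $5,729.90 + $4,475.40 + $4,387.80 = $14,593.10
Ending inventory: 156 @ $12.90 = $2,012.40

Ending inventory = $2,012.40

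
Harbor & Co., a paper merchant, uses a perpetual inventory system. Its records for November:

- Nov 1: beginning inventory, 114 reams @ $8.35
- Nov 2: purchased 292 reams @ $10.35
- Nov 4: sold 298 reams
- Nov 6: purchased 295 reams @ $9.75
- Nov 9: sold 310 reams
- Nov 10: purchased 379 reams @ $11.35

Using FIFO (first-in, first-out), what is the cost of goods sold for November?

COGS = $5,943.60

Nov 4, 298 sold [FIFO — oldest first]: 114 @ $8.35 + 184 @ $10.35 = $2,856.30
Nov 9, 310 sold [FIFO — oldest first]: 108 @ $10.35 + 202 @ $9.75 = $3,087.30
Total COGS = $2,856.30 + $3,087.30 = $5,943.60
Ending inventory: 93 @ $9.75 + 379 @ $11.35 = $5,208.40
Check: goods available $11,152.00 = COGS $5,943.60 + ending $5,208.40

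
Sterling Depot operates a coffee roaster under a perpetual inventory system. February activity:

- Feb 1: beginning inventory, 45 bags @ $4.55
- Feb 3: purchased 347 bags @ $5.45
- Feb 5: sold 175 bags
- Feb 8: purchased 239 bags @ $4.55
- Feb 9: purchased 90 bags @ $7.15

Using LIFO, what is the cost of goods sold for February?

COGS = $953.75

Feb 5, 175 sold [LIFO — newest first]: 175 @ $5.45 = $953.75
Ending inventory: 45 @ $4.55 + 172 @ $5.45 + 239 @ $4.55 + 90 @ $7.15 = $2,873.10
Check: goods available $3,826.85 = COGS $953.75 + ending $2,873.10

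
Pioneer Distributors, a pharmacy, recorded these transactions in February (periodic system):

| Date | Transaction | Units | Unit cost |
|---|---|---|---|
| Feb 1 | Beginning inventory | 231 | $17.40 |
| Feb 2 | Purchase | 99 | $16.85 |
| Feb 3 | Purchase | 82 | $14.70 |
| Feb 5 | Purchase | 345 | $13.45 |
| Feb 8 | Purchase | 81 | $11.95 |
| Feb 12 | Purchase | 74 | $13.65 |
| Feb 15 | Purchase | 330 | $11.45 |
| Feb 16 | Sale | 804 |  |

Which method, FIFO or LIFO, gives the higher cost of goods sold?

FIFO COGS: 231 @ $17.40 + 99 @ $16.85 + 82 @ $14.70 + 345 @ $13.45 + 47 @ $11.95 = $12,094.85
LIFO COGS: 330 @ $11.45 + 74 @ $13.65 + 81 @ $11.95 + 319 @ $13.45 = $10,047.10

FIFO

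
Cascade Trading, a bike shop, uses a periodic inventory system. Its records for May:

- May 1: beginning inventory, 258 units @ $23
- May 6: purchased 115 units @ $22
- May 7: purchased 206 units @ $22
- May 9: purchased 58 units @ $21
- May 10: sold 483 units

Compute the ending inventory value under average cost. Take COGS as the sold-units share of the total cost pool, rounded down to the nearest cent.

May 10, sell 483: 483/637 × $14,214.00 → $10,777.64
Ending inventory (cost pool remaining) = $3,436.36

Ending inventory = $3,436.36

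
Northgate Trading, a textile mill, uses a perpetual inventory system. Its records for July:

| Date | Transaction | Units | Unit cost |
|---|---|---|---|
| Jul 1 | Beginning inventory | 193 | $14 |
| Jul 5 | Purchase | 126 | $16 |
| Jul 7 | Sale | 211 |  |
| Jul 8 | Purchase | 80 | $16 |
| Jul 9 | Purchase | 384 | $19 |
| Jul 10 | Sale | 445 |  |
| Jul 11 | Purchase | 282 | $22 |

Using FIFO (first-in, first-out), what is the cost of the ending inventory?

Ending inventory = $8,617

Jul 7, 211 sold [FIFO — oldest first]: 193 @ $14 + 18 @ $16 = $2,990
Jul 10, 445 sold [FIFO — oldest first]: 108 @ $16 + 80 @ $16 + 257 @ $19 = $7,891
Total COGS = $2,990 + $7,891 = $10,881
Ending inventory: 127 @ $19 + 282 @ $22 = $8,617
Check: goods available $19,498 = COGS $10,881 + ending $8,617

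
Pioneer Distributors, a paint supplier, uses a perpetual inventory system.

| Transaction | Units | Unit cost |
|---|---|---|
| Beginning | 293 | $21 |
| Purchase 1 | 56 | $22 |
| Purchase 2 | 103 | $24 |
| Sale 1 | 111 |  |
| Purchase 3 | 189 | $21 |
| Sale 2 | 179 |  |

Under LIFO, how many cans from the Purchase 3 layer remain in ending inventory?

Sale 1 (111) [LIFO — newest first]: 103 @ $24 + 8 @ $22 = $2,648
Sale 2 (179) [LIFO — newest first]: 179 @ $21 = $3,759
Total COGS = $2,648 + $3,759 = $6,407
Ending inventory: 293 @ $21 + 48 @ $22 + 10 @ $21 = $7,419

10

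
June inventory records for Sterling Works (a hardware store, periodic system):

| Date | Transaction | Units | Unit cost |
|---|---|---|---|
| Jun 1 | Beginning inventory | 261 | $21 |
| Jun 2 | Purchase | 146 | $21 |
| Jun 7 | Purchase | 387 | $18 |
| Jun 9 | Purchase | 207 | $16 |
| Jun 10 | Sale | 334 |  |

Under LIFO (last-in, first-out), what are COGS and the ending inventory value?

Jun 10, 334 sold [LIFO — newest first]: 207 @ $16 + 127 @ $18 = $5,598
Ending inventory: 261 @ $21 + 146 @ $21 + 260 @ $18 = $13,227

COGS = $5,598; ending inventory = $13,227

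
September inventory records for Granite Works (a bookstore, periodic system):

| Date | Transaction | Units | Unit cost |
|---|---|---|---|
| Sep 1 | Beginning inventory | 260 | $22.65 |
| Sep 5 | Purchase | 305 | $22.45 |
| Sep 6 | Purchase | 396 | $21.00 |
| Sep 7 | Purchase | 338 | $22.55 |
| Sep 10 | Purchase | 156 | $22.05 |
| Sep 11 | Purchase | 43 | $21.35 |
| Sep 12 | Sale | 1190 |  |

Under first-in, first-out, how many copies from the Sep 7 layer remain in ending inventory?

109

Sep 12, 1190 sold [FIFO — oldest first]: 260 @ $22.65 + 305 @ $22.45 + 396 @ $21.00 + 229 @ $22.55 = $26,216.20
Ending inventory: 109 @ $22.55 + 156 @ $22.05 + 43 @ $21.35 = $6,815.80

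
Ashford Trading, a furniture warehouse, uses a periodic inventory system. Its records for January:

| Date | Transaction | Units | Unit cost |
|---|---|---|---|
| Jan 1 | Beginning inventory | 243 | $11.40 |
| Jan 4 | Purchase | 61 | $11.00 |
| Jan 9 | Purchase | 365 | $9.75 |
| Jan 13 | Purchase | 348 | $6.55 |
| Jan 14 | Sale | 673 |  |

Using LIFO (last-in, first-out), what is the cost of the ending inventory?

Jan 14, 673 sold [LIFO — newest first]: 348 @ $6.55 + 325 @ $9.75 = $5,448.15
Ending inventory: 243 @ $11.40 + 61 @ $11.00 + 40 @ $9.75 = $3,831.20

Ending inventory = $3,831.20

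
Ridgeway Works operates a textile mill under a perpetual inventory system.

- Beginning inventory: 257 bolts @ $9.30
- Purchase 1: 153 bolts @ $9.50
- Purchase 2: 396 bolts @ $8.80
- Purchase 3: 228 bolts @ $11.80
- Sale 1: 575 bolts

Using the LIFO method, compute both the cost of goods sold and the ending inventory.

Sale 1 (575) [LIFO — newest first]: 228 @ $11.80 + 347 @ $8.80 = $5,744.00
Ending inventory: 257 @ $9.30 + 153 @ $9.50 + 49 @ $8.80 = $4,274.80
Check: goods available $10,018.80 = COGS $5,744.00 + ending $4,274.80

COGS = $5,744.00; ending inventory = $4,274.80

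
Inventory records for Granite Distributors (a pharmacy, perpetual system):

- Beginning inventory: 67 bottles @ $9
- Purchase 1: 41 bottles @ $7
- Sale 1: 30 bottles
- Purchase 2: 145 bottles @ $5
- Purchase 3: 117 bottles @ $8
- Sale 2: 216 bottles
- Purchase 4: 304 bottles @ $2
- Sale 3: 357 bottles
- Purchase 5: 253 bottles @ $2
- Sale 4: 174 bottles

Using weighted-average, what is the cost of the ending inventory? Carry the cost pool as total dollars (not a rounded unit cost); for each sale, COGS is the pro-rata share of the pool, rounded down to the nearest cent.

After Beginning: 67 on hand, pool $603.00 (≈ $9.0000 each)
After Purchase 1: 108 on hand, pool $890.00 (≈ $8.2407 each)
Sale 1, sell 30: 30/108 × $890.00 → $247.22
After Purchase 2: 223 on hand, pool $1,367.78 (≈ $6.1335 each)
After Purchase 3: 340 on hand, pool $2,303.78 (≈ $6.7758 each)
Sale 2, sell 216: 216/340 × $2,303.78 → $1,463.57
After Purchase 4: 428 on hand, pool $1,448.21 (≈ $3.3837 each)
Sale 3, sell 357: 357/428 × $1,448.21 → $1,207.96
After Purchase 5: 324 on hand, pool $746.25 (≈ $2.3032 each)
Sale 4, sell 174: 174/324 × $746.25 → $400.76
Total COGS = $247.22 + $1,463.57 + $1,207.96 + $400.76 = $3,319.51
Ending inventory (cost pool remaining) = $345.49

Ending inventory = $345.49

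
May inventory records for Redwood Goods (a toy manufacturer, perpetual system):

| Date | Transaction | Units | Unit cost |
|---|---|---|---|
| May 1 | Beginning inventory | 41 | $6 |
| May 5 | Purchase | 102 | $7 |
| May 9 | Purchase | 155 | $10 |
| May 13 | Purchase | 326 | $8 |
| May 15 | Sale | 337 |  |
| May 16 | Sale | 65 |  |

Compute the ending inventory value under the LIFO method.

May 15, 337 sold [LIFO — newest first]: 326 @ $8 + 11 @ $10 = $2,718
May 16, 65 sold [LIFO — newest first]: 65 @ $10 = $650
Total COGS = $2,718 + $650 = $3,368
Ending inventory: 41 @ $6 + 102 @ $7 + 79 @ $10 = $1,750
Check: goods available $5,118 = COGS $3,368 + ending $1,750

Ending inventory = $1,750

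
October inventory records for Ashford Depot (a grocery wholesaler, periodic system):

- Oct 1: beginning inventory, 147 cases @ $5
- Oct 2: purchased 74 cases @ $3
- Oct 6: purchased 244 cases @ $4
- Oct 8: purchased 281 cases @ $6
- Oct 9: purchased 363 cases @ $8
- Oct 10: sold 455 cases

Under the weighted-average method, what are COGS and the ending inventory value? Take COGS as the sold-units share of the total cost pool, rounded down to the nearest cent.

COGS = $2,676.25; ending inventory = $3,846.75

Oct 10, sell 455: 455/1109 × $6,523.00 → $2,676.25
Ending inventory (cost pool remaining) = $3,846.75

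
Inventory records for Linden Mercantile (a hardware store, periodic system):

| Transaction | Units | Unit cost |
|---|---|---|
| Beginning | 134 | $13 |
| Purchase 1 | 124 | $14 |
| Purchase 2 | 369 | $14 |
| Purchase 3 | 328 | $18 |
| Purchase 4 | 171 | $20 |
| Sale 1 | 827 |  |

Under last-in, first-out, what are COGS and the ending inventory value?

COGS = $13,916; ending inventory = $4,052

Sale 1 (827) [LIFO — newest first]: 171 @ $20 + 328 @ $18 + 328 @ $14 = $13,916
Ending inventory: 134 @ $13 + 124 @ $14 + 41 @ $14 = $4,052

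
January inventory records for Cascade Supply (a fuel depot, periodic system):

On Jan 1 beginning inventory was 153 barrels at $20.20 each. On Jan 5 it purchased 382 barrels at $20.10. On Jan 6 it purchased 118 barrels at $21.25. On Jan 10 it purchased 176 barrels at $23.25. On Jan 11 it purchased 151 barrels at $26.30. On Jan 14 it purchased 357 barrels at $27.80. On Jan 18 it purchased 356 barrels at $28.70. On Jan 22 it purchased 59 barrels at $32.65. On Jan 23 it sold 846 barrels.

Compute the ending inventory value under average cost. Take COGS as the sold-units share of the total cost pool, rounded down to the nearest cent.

Ending inventory = $22,447.16

Jan 23, sell 846: 846/1752 × $43,407.75 → $20,960.59
Ending inventory (cost pool remaining) = $22,447.16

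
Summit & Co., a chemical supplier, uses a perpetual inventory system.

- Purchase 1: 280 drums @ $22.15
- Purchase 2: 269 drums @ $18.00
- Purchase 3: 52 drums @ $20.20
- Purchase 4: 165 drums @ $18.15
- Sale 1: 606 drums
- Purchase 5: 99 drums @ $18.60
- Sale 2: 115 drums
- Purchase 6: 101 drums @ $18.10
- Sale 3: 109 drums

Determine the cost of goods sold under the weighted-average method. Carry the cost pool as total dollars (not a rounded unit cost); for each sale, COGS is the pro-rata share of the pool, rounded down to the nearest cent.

COGS = $16,202.82

After Purchase 1: 280 on hand, pool $6,202.00 (≈ $22.1500 each)
After Purchase 2: 549 on hand, pool $11,044.00 (≈ $20.1166 each)
After Purchase 3: 601 on hand, pool $12,094.40 (≈ $20.1238 each)
After Purchase 4: 766 on hand, pool $15,089.15 (≈ $19.6986 each)
Sale 1, sell 606: 606/766 × $15,089.15 → $11,937.36
After Purchase 5: 259 on hand, pool $4,993.19 (≈ $19.2787 each)
Sale 2, sell 115: 115/259 × $4,993.19 → $2,217.05
After Purchase 6: 245 on hand, pool $4,604.24 (≈ $18.7928 each)
Sale 3, sell 109: 109/245 × $4,604.24 → $2,048.41
Total COGS = $11,937.36 + $2,217.05 + $2,048.41 = $16,202.82
Ending inventory (cost pool remaining) = $2,555.83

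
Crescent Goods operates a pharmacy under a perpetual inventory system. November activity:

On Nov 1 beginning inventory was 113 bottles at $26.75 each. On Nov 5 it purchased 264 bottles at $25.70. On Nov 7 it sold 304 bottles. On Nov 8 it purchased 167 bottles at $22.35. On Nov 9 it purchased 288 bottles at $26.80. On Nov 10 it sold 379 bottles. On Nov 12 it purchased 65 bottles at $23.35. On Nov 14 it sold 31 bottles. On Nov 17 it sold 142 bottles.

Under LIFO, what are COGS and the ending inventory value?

COGS = $21,679.40; ending inventory = $1,096.75

Nov 7, 304 sold [LIFO — newest first]: 264 @ $25.70 + 40 @ $26.75 = $7,854.80
Nov 10, 379 sold [LIFO — newest first]: 288 @ $26.80 + 91 @ $22.35 = $9,752.25
Nov 14, 31 sold [LIFO — newest first]: 31 @ $23.35 = $723.85
Nov 17, 142 sold [LIFO — newest first]: 34 @ $23.35 + 76 @ $22.35 + 32 @ $26.75 = $3,348.50
Total COGS = $7,854.80 + $9,752.25 + $723.85 + $3,348.50 = $21,679.40
Ending inventory: 41 @ $26.75 = $1,096.75
Check: goods available $22,776.15 = COGS $21,679.40 + ending $1,096.75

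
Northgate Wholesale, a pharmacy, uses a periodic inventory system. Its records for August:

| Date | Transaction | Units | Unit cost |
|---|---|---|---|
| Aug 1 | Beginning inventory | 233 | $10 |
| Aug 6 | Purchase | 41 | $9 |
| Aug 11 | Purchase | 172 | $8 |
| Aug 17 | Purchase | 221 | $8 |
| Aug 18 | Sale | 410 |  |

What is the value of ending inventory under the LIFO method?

Ending inventory = $2,546

Aug 18, 410 sold [LIFO — newest first]: 221 @ $8 + 172 @ $8 + 17 @ $9 = $3,297
Ending inventory: 233 @ $10 + 24 @ $9 = $2,546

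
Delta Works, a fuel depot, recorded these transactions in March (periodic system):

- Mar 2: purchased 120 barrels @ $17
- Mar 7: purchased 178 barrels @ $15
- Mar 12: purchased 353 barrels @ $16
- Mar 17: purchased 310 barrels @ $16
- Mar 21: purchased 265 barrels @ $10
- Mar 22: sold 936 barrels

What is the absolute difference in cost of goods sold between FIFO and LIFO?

$1,540

FIFO COGS: 120 @ $17 + 178 @ $15 + 353 @ $16 + 285 @ $16 = $14,918
LIFO COGS: 265 @ $10 + 310 @ $16 + 353 @ $16 + 8 @ $15 = $13,378
Difference = |$14,918 − $13,378| = $1,540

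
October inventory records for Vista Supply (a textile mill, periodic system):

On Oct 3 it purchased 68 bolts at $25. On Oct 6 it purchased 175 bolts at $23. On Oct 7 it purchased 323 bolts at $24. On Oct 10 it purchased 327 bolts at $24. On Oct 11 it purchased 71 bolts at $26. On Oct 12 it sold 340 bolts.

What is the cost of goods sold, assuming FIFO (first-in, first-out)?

COGS = $8,053

Oct 12, 340 sold [FIFO — oldest first]: 68 @ $25 + 175 @ $23 + 97 @ $24 = $8,053
Ending inventory: 226 @ $24 + 327 @ $24 + 71 @ $26 = $15,118
Check: goods available $23,171 = COGS $8,053 + ending $15,118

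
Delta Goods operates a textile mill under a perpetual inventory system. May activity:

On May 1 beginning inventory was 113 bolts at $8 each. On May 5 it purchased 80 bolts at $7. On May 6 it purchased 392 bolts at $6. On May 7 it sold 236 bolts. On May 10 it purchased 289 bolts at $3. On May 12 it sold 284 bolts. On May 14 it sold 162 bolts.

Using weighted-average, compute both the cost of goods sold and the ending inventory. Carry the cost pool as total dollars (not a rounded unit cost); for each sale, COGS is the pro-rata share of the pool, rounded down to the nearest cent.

COGS = $3,736.97; ending inventory = $946.03

After May 1: 113 on hand, pool $904.00 (≈ $8.0000 each)
After May 5: 193 on hand, pool $1,464.00 (≈ $7.5855 each)
After May 6: 585 on hand, pool $3,816.00 (≈ $6.5231 each)
May 7, sell 236: 236/585 × $3,816.00 → $1,539.44
After May 10: 638 on hand, pool $3,143.56 (≈ $4.9272 each)
May 12, sell 284: 284/638 × $3,143.56 → $1,399.32
May 14, sell 162: 162/354 × $1,744.24 → $798.21
Total COGS = $1,539.44 + $1,399.32 + $798.21 = $3,736.97
Ending inventory (cost pool remaining) = $946.03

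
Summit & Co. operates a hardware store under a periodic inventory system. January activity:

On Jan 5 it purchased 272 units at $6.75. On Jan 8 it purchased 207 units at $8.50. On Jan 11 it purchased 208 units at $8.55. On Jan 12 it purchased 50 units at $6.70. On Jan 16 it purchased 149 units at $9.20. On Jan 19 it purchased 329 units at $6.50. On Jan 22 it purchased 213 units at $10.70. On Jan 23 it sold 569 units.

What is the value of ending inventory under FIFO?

Ending inventory = $7,132.30

Jan 23, 569 sold [FIFO — oldest first]: 272 @ $6.75 + 207 @ $8.50 + 90 @ $8.55 = $4,365.00
Ending inventory: 118 @ $8.55 + 50 @ $6.70 + 149 @ $9.20 + 329 @ $6.50 + 213 @ $10.70 = $7,132.30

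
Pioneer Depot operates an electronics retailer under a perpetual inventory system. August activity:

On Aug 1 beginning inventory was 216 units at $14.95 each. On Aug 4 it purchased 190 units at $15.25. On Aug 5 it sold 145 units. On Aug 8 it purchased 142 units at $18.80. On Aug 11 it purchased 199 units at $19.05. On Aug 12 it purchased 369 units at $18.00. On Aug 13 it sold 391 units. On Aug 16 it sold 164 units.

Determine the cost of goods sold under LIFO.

COGS = $12,396.55

Aug 5, 145 sold [LIFO — newest first]: 145 @ $15.25 = $2,211.25
Aug 13, 391 sold [LIFO — newest first]: 369 @ $18.00 + 22 @ $19.05 = $7,061.10
Aug 16, 164 sold [LIFO — newest first]: 164 @ $19.05 = $3,124.20
Total COGS = $2,211.25 + $7,061.10 + $3,124.20 = $12,396.55
Ending inventory: 216 @ $14.95 + 45 @ $15.25 + 142 @ $18.80 + 13 @ $19.05 = $6,832.70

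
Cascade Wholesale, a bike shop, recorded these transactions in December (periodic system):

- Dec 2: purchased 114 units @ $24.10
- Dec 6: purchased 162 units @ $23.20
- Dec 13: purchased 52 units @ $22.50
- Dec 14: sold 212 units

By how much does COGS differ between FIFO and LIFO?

FIFO COGS: 114 @ $24.10 + 98 @ $23.20 = $5,021.00
LIFO COGS: 52 @ $22.50 + 160 @ $23.20 = $4,882.00
Difference = |$5,021.00 − $4,882.00| = $139.00

$139.00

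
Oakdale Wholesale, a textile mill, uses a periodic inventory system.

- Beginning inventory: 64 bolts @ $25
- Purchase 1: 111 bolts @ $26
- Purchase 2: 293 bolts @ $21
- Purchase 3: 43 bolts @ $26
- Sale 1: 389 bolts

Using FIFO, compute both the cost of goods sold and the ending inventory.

COGS = $8,980; ending inventory = $2,777

Sale 1 (389) [FIFO — oldest first]: 64 @ $25 + 111 @ $26 + 214 @ $21 = $8,980
Ending inventory: 79 @ $21 + 43 @ $26 = $2,777
Check: goods available $11,757 = COGS $8,980 + ending $2,777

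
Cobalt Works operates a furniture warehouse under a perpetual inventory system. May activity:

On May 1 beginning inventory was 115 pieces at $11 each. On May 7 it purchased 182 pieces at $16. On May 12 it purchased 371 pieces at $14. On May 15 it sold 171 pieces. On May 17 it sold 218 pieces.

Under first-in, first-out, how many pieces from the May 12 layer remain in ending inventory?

279

May 15, 171 sold [FIFO — oldest first]: 115 @ $11 + 56 @ $16 = $2,161
May 17, 218 sold [FIFO — oldest first]: 126 @ $16 + 92 @ $14 = $3,304
Total COGS = $2,161 + $3,304 = $5,465
Ending inventory: 279 @ $14 = $3,906
Check: goods available $9,371 = COGS $5,465 + ending $3,906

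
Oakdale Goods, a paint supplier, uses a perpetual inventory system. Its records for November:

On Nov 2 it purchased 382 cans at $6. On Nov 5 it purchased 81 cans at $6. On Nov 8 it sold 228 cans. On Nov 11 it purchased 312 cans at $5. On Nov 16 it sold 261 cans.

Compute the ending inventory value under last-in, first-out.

Nov 8, 228 sold [LIFO — newest first]: 81 @ $6 + 147 @ $6 = $1,368
Nov 16, 261 sold [LIFO — newest first]: 261 @ $5 = $1,305
Total COGS = $1,368 + $1,305 = $2,673
Ending inventory: 235 @ $6 + 51 @ $5 = $1,665
Check: goods available $4,338 = COGS $2,673 + ending $1,665

Ending inventory = $1,665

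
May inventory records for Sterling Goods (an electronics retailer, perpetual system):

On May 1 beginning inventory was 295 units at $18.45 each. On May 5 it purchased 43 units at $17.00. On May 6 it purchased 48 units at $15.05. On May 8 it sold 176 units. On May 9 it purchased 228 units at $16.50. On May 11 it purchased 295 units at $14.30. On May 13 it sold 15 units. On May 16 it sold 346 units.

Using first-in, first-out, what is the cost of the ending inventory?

Ending inventory = $5,489.00

May 8, 176 sold [FIFO — oldest first]: 176 @ $18.45 = $3,247.20
May 13, 15 sold [FIFO — oldest first]: 15 @ $18.45 = $276.75
May 16, 346 sold [FIFO — oldest first]: 104 @ $18.45 + 43 @ $17.00 + 48 @ $15.05 + 151 @ $16.50 = $5,863.70
Total COGS = $3,247.20 + $276.75 + $5,863.70 = $9,387.65
Ending inventory: 77 @ $16.50 + 295 @ $14.30 = $5,489.00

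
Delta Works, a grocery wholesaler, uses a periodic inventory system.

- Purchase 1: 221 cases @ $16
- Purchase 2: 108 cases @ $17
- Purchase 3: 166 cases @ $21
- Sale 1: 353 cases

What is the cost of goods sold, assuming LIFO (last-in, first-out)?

COGS = $6,586

Sale 1 (353) [LIFO — newest first]: 166 @ $21 + 108 @ $17 + 79 @ $16 = $6,586
Ending inventory: 142 @ $16 = $2,272
Check: goods available $8,858 = COGS $6,586 + ending $2,272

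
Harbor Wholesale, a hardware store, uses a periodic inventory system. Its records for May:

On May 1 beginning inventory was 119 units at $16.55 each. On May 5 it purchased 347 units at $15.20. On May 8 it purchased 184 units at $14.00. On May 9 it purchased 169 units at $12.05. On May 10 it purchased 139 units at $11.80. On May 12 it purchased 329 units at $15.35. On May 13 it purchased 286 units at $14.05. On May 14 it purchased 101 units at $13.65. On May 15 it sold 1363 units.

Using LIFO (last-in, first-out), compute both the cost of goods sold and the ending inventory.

COGS = $19,055.75; ending inventory = $4,887.85

May 15, 1363 sold [LIFO — newest first]: 101 @ $13.65 + 286 @ $14.05 + 329 @ $15.35 + 139 @ $11.80 + 169 @ $12.05 + 184 @ $14.00 + 155 @ $15.20 = $19,055.75
Ending inventory: 119 @ $16.55 + 192 @ $15.20 = $4,887.85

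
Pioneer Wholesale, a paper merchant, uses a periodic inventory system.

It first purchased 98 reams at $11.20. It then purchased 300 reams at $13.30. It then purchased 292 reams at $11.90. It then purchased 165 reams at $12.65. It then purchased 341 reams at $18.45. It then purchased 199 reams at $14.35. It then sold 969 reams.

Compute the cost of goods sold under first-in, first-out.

Sale 1 (969) [FIFO — oldest first]: 98 @ $11.20 + 300 @ $13.30 + 292 @ $11.90 + 165 @ $12.65 + 114 @ $18.45 = $12,752.95
Ending inventory: 227 @ $18.45 + 199 @ $14.35 = $7,043.80
Check: goods available $19,796.75 = COGS $12,752.95 + ending $7,043.80

COGS = $12,752.95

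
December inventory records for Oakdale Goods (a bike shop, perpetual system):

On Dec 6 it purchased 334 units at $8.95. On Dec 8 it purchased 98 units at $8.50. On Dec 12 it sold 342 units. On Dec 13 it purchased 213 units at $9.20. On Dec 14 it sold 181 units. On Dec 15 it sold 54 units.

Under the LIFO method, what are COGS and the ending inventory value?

COGS = $5,173.30; ending inventory = $608.60

Dec 12, 342 sold [LIFO — newest first]: 98 @ $8.50 + 244 @ $8.95 = $3,016.80
Dec 14, 181 sold [LIFO — newest first]: 181 @ $9.20 = $1,665.20
Dec 15, 54 sold [LIFO — newest first]: 32 @ $9.20 + 22 @ $8.95 = $491.30
Total COGS = $3,016.80 + $1,665.20 + $491.30 = $5,173.30
Ending inventory: 68 @ $8.95 = $608.60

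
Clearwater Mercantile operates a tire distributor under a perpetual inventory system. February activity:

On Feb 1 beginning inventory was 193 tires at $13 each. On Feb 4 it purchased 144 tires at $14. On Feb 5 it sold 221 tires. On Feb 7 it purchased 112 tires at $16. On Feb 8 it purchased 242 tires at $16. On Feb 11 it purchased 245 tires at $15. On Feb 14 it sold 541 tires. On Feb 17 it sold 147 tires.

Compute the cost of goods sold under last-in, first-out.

COGS = $13,513

Feb 5, 221 sold [LIFO — newest first]: 144 @ $14 + 77 @ $13 = $3,017
Feb 14, 541 sold [LIFO — newest first]: 245 @ $15 + 242 @ $16 + 54 @ $16 = $8,411
Feb 17, 147 sold [LIFO — newest first]: 58 @ $16 + 89 @ $13 = $2,085
Total COGS = $3,017 + $8,411 + $2,085 = $13,513
Ending inventory: 27 @ $13 = $351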